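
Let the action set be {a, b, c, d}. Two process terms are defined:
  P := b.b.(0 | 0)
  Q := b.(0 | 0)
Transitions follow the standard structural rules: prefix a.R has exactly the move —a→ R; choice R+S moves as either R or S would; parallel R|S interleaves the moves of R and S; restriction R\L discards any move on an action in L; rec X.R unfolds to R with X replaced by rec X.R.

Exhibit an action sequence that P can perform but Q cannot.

bb

Reachable graph of P (3 states):
  p0 = b.b.(0 | 0) has moves --b--▸ p1
  p1 = b.(0 | 0) has moves --b--▸ p2
  p2 = 0 | 0 has moves stopped
Reachable graph of Q (2 states):
  q0 = b.(0 | 0) has moves --b--▸ q1
  q1 = 0 | 0 has moves stopped
Executing bb from P (initial set {p0}):
  [1] b ⇒ {p1}
  [2] b ⇒ {p2}
  P completes σ.
Executing bb from Q (initial set {q0}):
  [1] b ⇒ {q1}
  [2] b ⇒ no successor for Q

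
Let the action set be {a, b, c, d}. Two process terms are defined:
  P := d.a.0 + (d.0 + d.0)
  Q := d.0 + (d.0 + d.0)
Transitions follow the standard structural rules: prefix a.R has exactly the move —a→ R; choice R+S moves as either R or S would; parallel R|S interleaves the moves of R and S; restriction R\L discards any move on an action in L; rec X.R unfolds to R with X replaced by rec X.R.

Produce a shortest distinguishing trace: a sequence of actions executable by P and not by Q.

Reachable graph of P (3 states):
  m0 = d.a.0 + (d.0 + d.0) → --d--▸ m1, --d--▸ m2
  m1 = 0 → ∅
  m2 = a.0 → --a--▸ m1
Reachable graph of Q (2 states):
  n0 = d.0 + (d.0 + d.0) → --d--▸ n1
  n1 = 0 → ∅
Executing da from P (initial set {m0}):
  step 1 (d): {m1, m2}
  step 2 (a): {m1}
  P completes σ.
Executing da from Q (initial set {n0}):
  step 1 (d): {n1}
  step 2 (a): ∅  — Q cannot continue

da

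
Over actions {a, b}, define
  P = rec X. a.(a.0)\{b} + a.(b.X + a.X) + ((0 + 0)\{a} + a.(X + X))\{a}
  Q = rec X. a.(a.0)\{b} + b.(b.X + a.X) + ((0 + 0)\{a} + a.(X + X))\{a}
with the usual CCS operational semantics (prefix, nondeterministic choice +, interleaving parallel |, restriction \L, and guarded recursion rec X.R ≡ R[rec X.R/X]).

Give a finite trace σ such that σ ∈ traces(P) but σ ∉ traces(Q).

ab

P's transition system — 4 states:
  m0 = rec X. a.(a.0)\{b} + a.(b.X + a.X) + ((0 + 0)\{a} + a.(X + X))\{a} has moves —a→ m1, —a→ m2
  m1 = (a.0)\{b} has moves —a→ m3
  m2 = b.(rec X. a.(a.0)\{b} + a.(b.X + a.X) + ((0 + 0)\{a} + a.(X + X))\{a}) + a.(rec X. a.(a.0)\{b} + a.(b.X + a.X) + ((0 + 0)\{a} + a.(X + X))\{a}) has moves —a→ m0, —b→ m0
  m3 = 0\{b} has moves deadlocked
Q's transition system — 4 states:
  n0 = rec X. a.(a.0)\{b} + b.(b.X + a.X) + ((0 + 0)\{a} + a.(X + X))\{a} has moves —a→ n1, —b→ n2
  n1 = (a.0)\{b} has moves —a→ n3
  n2 = b.(rec X. a.(a.0)\{b} + b.(b.X + a.X) + ((0 + 0)\{a} + a.(X + X))\{a}) + a.(rec X. a.(a.0)\{b} + b.(b.X + a.X) + ((0 + 0)\{a} + a.(X + X))\{a}) has moves —a→ n0, —b→ n0
  n3 = 0\{b} has moves deadlocked
Run σ = ⟨ab⟩ on P: start {m0}
  [1] a ⇒ {m1, m2}
  [2] b ⇒ {m0}
  P completes σ.
Run σ = ⟨ab⟩ on Q: start {n0}
  [1] a ⇒ {n1}
  [2] b ⇒ no successor for Q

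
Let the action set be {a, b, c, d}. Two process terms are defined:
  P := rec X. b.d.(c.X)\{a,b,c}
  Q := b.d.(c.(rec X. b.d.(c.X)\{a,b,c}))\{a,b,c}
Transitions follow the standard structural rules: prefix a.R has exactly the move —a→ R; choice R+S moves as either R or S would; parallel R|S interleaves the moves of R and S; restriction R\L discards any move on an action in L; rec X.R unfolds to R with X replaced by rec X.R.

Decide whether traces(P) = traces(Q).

Reachable graph of P (3 states):
  u0 = rec X. b.d.(c.X)\{a,b,c} has moves —b→ u1
  u1 = d.(c.(rec X. b.d.(c.X)\{a,b,c}))\{a,b,c} has moves —d→ u2
  u2 = (c.(rec X. b.d.(c.X)\{a,b,c}))\{a,b,c} has moves stopped
Reachable graph of Q (3 states):
  v0 = b.d.(c.(rec X. b.d.(c.X)\{a,b,c}))\{a,b,c} has moves —b→ v1
  v1 = d.(c.(rec X. b.d.(c.X)\{a,b,c}))\{a,b,c} has moves —d→ v2
  v2 = (c.(rec X. b.d.(c.X)\{a,b,c}))\{a,b,c} has moves stopped
Bisimilarity quotient blocks:
  B0 = {u0, v0}
  B1 = {u1, v1}
  B2 = {u2, v2}
u0 ∈ B0, v0 ∈ B0 → same block
Bisimilar ⇒ trace-equivalent.

traces(P) = traces(Q)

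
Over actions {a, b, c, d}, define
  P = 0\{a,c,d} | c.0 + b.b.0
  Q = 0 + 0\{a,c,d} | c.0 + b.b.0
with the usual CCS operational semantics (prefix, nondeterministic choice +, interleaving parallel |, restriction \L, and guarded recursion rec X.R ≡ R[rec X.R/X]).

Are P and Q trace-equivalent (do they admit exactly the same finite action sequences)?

P's transition system — 4 states:
  p0 = 0\{a,c,d} | c.0 + b.b.0 ⊢ --b--▸ p1, --c--▸ p2
  p1 = b.0 ⊢ --b--▸ p3
  p2 = 0\{a,c,d} | 0 ⊢ (no moves)
  p3 = 0 ⊢ (no moves)
Q's transition system — 4 states:
  q0 = 0 + 0\{a,c,d} | c.0 + b.b.0 ⊢ --b--▸ q1, --c--▸ q2
  q1 = b.0 ⊢ --b--▸ q3
  q2 = 0\{a,c,d} | 0 ⊢ (no moves)
  q3 = 0 ⊢ (no moves)
Partition-refinement fixed point:
  B0 = {p0, q0}
  B1 = {p2, p3, q2, q3}
  B2 = {p1, q1}
p0 ∈ B0, q0 ∈ B0 → same block
Bisimilar ⇒ trace-equivalent.

traces(P) = traces(Q)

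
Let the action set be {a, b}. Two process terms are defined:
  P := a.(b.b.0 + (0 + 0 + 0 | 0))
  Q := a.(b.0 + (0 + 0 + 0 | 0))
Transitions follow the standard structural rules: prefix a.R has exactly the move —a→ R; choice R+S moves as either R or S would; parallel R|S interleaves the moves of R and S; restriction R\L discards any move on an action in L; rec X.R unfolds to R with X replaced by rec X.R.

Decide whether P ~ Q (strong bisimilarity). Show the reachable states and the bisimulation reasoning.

LTS(P): 4 reachable states
  m0 = a.(b.b.0 + (0 + 0 + 0 | 0)) :: =a=> m1
  m1 = b.b.0 + (0 + 0 + 0 | 0) :: =b=> m2
  m2 = b.0 :: =b=> m3
  m3 = 0 :: deadlocked
LTS(Q): 3 reachable states
  n0 = a.(b.0 + (0 + 0 + 0 | 0)) :: =a=> n1
  n1 = b.0 + (0 + 0 + 0 | 0) :: =b=> n2
  n2 = 0 :: deadlocked
Coarsest stable partition (strong bisimilarity classes):
  B0 = {m0}
  B1 = {m1}
  B2 = {m2, n1}
  B3 = {m3, n2}
  B4 = {n0}
m0 ∈ B0, n0 ∈ B4 → different blocks

NO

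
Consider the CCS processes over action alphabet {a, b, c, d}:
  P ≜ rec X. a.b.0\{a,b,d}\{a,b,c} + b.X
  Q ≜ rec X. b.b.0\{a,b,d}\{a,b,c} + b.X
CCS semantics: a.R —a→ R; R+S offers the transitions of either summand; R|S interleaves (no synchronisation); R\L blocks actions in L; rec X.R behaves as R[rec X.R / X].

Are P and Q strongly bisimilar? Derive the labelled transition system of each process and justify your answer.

LTS(P): 3 reachable states
  p0 = rec X. a.b.0\{a,b,d}\{a,b,c} + b.X :: --a--▸ p1, --b--▸ p0
  p1 = b.0\{a,b,d}\{a,b,c} :: --b--▸ p2
  p2 = 0\{a,b,d}\{a,b,c} :: deadlocked
LTS(Q): 3 reachable states
  q0 = rec X. b.b.0\{a,b,d}\{a,b,c} + b.X :: --b--▸ q0, --b--▸ q1
  q1 = b.0\{a,b,d}\{a,b,c} :: --b--▸ q2
  q2 = 0\{a,b,d}\{a,b,c} :: deadlocked
Partition-refinement fixed point:
  B0 = {p0}
  B1 = {p1, q1}
  B2 = {p2, q2}
  B3 = {q0}
p0 ∈ B0, q0 ∈ B3 → different blocks

P ≁ Q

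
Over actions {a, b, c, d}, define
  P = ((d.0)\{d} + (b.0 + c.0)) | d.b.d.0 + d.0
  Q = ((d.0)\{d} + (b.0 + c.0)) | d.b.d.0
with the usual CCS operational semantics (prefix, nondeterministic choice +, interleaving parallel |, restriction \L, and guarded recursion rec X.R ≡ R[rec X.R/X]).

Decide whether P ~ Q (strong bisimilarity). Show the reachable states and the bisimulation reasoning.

P's transition system — 9 states:
  m0 = ((d.0)\{d} + (b.0 + c.0)) | d.b.d.0 + d.0 | -b-> m1, -c-> m1, -d-> m2, -d-> m3
  m1 = 0 | d.b.d.0 | -d-> m4
  m2 = ((d.0)\{d} + (b.0 + c.0)) | b.d.0 | -b-> m4, -b-> m5, -c-> m4
  m3 = 0 | stopped
  m4 = 0 | b.d.0 | -b-> m6
  m5 = ((d.0)\{d} + (b.0 + c.0)) | d.0 | -b-> m6, -c-> m6, -d-> m7
  m6 = 0 | d.0 | -d-> m8
  m7 = ((d.0)\{d} + (b.0 + c.0)) | 0 | -b-> m8, -c-> m8
  m8 = 0 | 0 | stopped
Q's transition system — 8 states:
  n0 = ((d.0)\{d} + (b.0 + c.0)) | d.b.d.0 | -b-> n1, -c-> n1, -d-> n2
  n1 = 0 | d.b.d.0 | -d-> n3
  n2 = ((d.0)\{d} + (b.0 + c.0)) | b.d.0 | -b-> n3, -b-> n4, -c-> n3
  n3 = 0 | b.d.0 | -b-> n5
  n4 = ((d.0)\{d} + (b.0 + c.0)) | d.0 | -b-> n5, -c-> n5, -d-> n6
  n5 = 0 | d.0 | -d-> n7
  n6 = ((d.0)\{d} + (b.0 + c.0)) | 0 | -b-> n7, -c-> n7
  n7 = 0 | 0 | stopped
Bisimilarity quotient blocks:
  B0 = {m0}
  B1 = {m1, n1}
  B2 = {m4, n3}
  B3 = {m6, n5}
  B4 = {m3, m8, n7}
  B5 = {m2, n2}
  B6 = {m5, n4}
  B7 = {m7, n6}
  B8 = {n0}
m0 ∈ B0, n0 ∈ B8 → different blocks

not bisimilar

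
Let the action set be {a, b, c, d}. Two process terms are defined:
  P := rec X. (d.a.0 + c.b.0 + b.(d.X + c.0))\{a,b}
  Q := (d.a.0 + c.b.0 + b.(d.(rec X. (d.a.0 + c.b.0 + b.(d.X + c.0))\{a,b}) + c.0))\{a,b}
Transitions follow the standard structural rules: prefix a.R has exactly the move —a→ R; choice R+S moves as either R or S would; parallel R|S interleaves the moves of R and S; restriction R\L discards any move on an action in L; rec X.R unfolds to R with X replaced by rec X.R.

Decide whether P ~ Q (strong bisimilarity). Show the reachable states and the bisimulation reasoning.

LTS(P): 3 reachable states
  s0 = rec X. (d.a.0 + c.b.0 + b.(d.X + c.0))\{a,b} :: ··c··> s1, ··d··> s2
  s1 = (b.0)\{a,b} :: (no moves)
  s2 = (a.0)\{a,b} :: (no moves)
LTS(Q): 3 reachable states
  t0 = (d.a.0 + c.b.0 + b.(d.(rec X. (d.a.0 + c.b.0 + b.(d.X + c.0))\{a,b}) + c.0))\{a,b} :: ··c··> t1, ··d··> t2
  t1 = (b.0)\{a,b} :: (no moves)
  t2 = (a.0)\{a,b} :: (no moves)
Partition-refinement fixed point:
  B0 = {s0, t0}
  B1 = {s1, s2, t1, t2}
s0 ∈ B0, t0 ∈ B0 → same block

P ~ Q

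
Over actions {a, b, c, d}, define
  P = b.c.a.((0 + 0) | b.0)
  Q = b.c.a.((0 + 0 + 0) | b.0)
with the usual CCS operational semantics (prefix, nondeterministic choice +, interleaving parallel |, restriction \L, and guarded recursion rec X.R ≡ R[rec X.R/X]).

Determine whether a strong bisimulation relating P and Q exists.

YES

LTS(P): 5 reachable states
  m0 = b.c.a.((0 + 0) | b.0) :: --b--▸ m1
  m1 = c.a.((0 + 0) | b.0) :: --c--▸ m2
  m2 = a.((0 + 0) | b.0) :: --a--▸ m3
  m3 = (0 + 0) | b.0 :: --b--▸ m4
  m4 = (0 + 0) | 0 :: (no moves)
LTS(Q): 5 reachable states
  n0 = b.c.a.((0 + 0 + 0) | b.0) :: --b--▸ n1
  n1 = c.a.((0 + 0 + 0) | b.0) :: --c--▸ n2
  n2 = a.((0 + 0 + 0) | b.0) :: --a--▸ n3
  n3 = (0 + 0 + 0) | b.0 :: --b--▸ n4
  n4 = (0 + 0 + 0) | 0 :: (no moves)
Coarsest stable partition (strong bisimilarity classes):
  B0 = {m0, n0}
  B1 = {m1, n1}
  B2 = {m2, n2}
  B3 = {m3, n3}
  B4 = {m4, n4}
m0 ∈ B0, n0 ∈ B0 → same block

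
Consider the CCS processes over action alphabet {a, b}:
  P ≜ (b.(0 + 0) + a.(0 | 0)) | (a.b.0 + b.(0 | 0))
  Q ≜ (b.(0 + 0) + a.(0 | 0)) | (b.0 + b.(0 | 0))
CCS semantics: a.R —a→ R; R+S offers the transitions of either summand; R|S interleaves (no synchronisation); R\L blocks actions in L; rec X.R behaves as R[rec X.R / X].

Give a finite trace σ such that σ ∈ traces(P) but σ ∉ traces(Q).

aa

P's transition system — 12 states:
  p0 = (b.(0 + 0) + a.(0 | 0)) | (a.b.0 + b.(0 | 0)) :: —a→ p1, —a→ p2, —b→ p3, —b→ p4
  p1 = (b.(0 + 0) + a.(0 | 0)) | b.0 :: —a→ p5, —b→ p6, —b→ p7
  p2 = 0 | 0 | (a.b.0 + b.(0 | 0)) :: —a→ p5, —b→ p8
  p3 = (0 + 0) | (a.b.0 + b.(0 | 0)) :: —a→ p6, —b→ p9
  p4 = (b.(0 + 0) + a.(0 | 0)) | (0 | 0) :: —a→ p8, —b→ p9
  p5 = 0 | 0 | b.0 :: —b→ p10
  p6 = (0 + 0) | b.0 :: —b→ p11
  p7 = (b.(0 + 0) + a.(0 | 0)) | 0 :: —a→ p10, —b→ p11
  p8 = 0 | 0 | (0 | 0) :: (no moves)
  p9 = (0 + 0) | (0 | 0) :: (no moves)
  p10 = 0 | 0 | 0 :: (no moves)
  p11 = (0 + 0) | 0 :: (no moves)
Q's transition system — 9 states:
  q0 = (b.(0 + 0) + a.(0 | 0)) | (b.0 + b.(0 | 0)) :: —a→ q1, —b→ q2, —b→ q3, —b→ q4
  q1 = 0 | 0 | (b.0 + b.(0 | 0)) :: —b→ q5, —b→ q6
  q2 = (0 + 0) | (b.0 + b.(0 | 0)) :: —b→ q7, —b→ q8
  q3 = (b.(0 + 0) + a.(0 | 0)) | (0 | 0) :: —a→ q5, —b→ q7
  q4 = (b.(0 + 0) + a.(0 | 0)) | 0 :: —a→ q6, —b→ q8
  q5 = 0 | 0 | (0 | 0) :: (no moves)
  q6 = 0 | 0 | 0 :: (no moves)
  q7 = (0 + 0) | (0 | 0) :: (no moves)
  q8 = (0 + 0) | 0 :: (no moves)
Executing aa from P (initial set {p0}):
  after a @ step 1: {p1, p2}
  after a @ step 2: {p5}
  ✓ P
Executing aa from Q (initial set {q0}):
  after a @ step 1: {q1}
  after a @ step 2: ∅ (Q stuck)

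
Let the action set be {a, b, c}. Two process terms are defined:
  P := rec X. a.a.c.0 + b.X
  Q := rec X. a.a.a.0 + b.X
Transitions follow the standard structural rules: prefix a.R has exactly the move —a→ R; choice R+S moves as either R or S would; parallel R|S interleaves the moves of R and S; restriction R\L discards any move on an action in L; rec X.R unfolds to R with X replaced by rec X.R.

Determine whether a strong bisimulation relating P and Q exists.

P ≁ Q

P's transition system — 4 states:
  s0 = rec X. a.a.c.0 + b.X :: —a→ s1, —b→ s0
  s1 = a.c.0 :: —a→ s2
  s2 = c.0 :: —c→ s3
  s3 = 0 :: (no moves)
Q's transition system — 4 states:
  t0 = rec X. a.a.a.0 + b.X :: —a→ t1, —b→ t0
  t1 = a.a.0 :: —a→ t2
  t2 = a.0 :: —a→ t3
  t3 = 0 :: (no moves)
Bisimilarity quotient blocks:
  B0 = {s0}
  B1 = {s1}
  B2 = {s2}
  B3 = {s3, t3}
  B4 = {t0}
  B5 = {t1}
  B6 = {t2}
s0 ∈ B0, t0 ∈ B4 → different blocks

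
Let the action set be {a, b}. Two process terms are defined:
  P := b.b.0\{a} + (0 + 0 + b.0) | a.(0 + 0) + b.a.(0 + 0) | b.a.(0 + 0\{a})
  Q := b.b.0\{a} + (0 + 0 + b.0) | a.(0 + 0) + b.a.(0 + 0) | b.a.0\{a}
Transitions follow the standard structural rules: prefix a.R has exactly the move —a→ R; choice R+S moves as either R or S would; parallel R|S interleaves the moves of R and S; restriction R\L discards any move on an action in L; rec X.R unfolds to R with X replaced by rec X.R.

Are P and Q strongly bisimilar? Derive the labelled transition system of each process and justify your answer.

P ~ Q

LTS(P): 14 reachable states
  s0 = b.b.0\{a} + (0 + 0 + b.0) | a.(0 + 0) + b.a.(0 + 0) | b.a.(0 + 0\{a}) → --a--▸ s1, --b--▸ s2, --b--▸ s3, --b--▸ s4, --b--▸ s5
  s1 = (0 + 0 + b.0) | (0 + 0) → --b--▸ s6
  s2 = 0 | a.(0 + 0) → --a--▸ s6
  s3 = a.(0 + 0) | b.a.(0 + 0\{a}) → --a--▸ s7, --b--▸ s8
  s4 = b.0\{a} → --b--▸ s9
  s5 = b.a.(0 + 0) | a.(0 + 0\{a}) → --a--▸ s10, --b--▸ s8
  s6 = 0 | (0 + 0) → ·
  s7 = (0 + 0) | b.a.(0 + 0\{a}) → --b--▸ s11
  s8 = a.(0 + 0) | a.(0 + 0\{a}) → --a--▸ s11, --a--▸ s12
  s9 = 0\{a} → ·
  s10 = b.a.(0 + 0) | (0 + 0\{a}) → --b--▸ s12
  s11 = (0 + 0) | a.(0 + 0\{a}) → --a--▸ s13
  s12 = a.(0 + 0) | (0 + 0\{a}) → --a--▸ s13
  s13 = (0 + 0) | (0 + 0\{a}) → ·
LTS(Q): 14 reachable states
  t0 = b.b.0\{a} + (0 + 0 + b.0) | a.(0 + 0) + b.a.(0 + 0) | b.a.0\{a} → --a--▸ t1, --b--▸ t2, --b--▸ t3, --b--▸ t4, --b--▸ t5
  t1 = (0 + 0 + b.0) | (0 + 0) → --b--▸ t6
  t2 = 0 | a.(0 + 0) → --a--▸ t6
  t3 = a.(0 + 0) | b.a.0\{a} → --a--▸ t7, --b--▸ t8
  t4 = b.0\{a} → --b--▸ t9
  t5 = b.a.(0 + 0) | a.0\{a} → --a--▸ t10, --b--▸ t8
  t6 = 0 | (0 + 0) → ·
  t7 = (0 + 0) | b.a.0\{a} → --b--▸ t11
  t8 = a.(0 + 0) | a.0\{a} → --a--▸ t11, --a--▸ t12
  t9 = 0\{a} → ·
  t10 = b.a.(0 + 0) | 0\{a} → --b--▸ t12
  t11 = (0 + 0) | a.0\{a} → --a--▸ t13
  t12 = a.(0 + 0) | 0\{a} → --a--▸ t13
  t13 = (0 + 0) | 0\{a} → ·
Partition-refinement fixed point:
  B0 = {s0, t0}
  B1 = {s3, s5, t3, t5}
  B2 = {s8, t8}
  B3 = {s11, s12, s2, t11, t12, t2}
  B4 = {s13, s6, s9, t13, t6, t9}
  B5 = {s10, s7, t10, t7}
  B6 = {s1, s4, t1, t4}
s0 ∈ B0, t0 ∈ B0 → same block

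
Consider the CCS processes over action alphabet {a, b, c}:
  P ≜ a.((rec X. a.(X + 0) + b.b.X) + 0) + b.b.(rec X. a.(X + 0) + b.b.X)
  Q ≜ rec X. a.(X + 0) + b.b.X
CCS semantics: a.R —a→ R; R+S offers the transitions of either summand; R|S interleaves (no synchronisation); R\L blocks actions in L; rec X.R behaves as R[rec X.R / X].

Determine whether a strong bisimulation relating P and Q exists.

LTS(P): 4 reachable states
  s0 = a.((rec X. a.(X + 0) + b.b.X) + 0) + b.b.(rec X. a.(X + 0) + b.b.X) has moves ··a··> s1, ··b··> s2
  s1 = (rec X. a.(X + 0) + b.b.X) + 0 has moves ··a··> s1, ··b··> s2
  s2 = b.(rec X. a.(X + 0) + b.b.X) has moves ··b··> s3
  s3 = rec X. a.(X + 0) + b.b.X has moves ··a··> s1, ··b··> s2
LTS(Q): 3 reachable states
  t0 = rec X. a.(X + 0) + b.b.X has moves ··a··> t1, ··b··> t2
  t1 = (rec X. a.(X + 0) + b.b.X) + 0 has moves ··a··> t1, ··b··> t2
  t2 = b.(rec X. a.(X + 0) + b.b.X) has moves ··b··> t0
Bisimilarity quotient blocks:
  B0 = {s0, s1, s3, t0, t1}
  B1 = {s2, t2}
s0 ∈ B0, t0 ∈ B0 → same block

bisimilar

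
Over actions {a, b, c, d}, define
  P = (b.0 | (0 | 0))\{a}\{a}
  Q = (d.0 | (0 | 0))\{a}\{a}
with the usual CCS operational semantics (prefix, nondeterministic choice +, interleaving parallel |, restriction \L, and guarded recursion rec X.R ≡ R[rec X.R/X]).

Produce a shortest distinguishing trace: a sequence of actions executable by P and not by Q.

b

Reachable graph of P (2 states):
  m0 = (b.0 | (0 | 0))\{a}\{a} :: ··b··> m1
  m1 = (0 | (0 | 0))\{a}\{a} :: deadlocked
Reachable graph of Q (2 states):
  n0 = (d.0 | (0 | 0))\{a}\{a} :: ··d··> n1
  n1 = (0 | (0 | 0))\{a}\{a} :: deadlocked
Executing b from P (initial set {m0}):
  step 1 (b): {m1}
  P completes σ.
Executing b from Q (initial set {n0}):
  step 1 (b): ∅  — Q cannot continue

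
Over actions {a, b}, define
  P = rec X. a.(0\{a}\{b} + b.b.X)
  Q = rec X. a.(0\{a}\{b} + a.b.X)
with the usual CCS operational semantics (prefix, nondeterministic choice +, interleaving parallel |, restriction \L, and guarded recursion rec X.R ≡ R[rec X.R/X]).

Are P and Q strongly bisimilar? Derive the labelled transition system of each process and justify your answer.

NO

Reachable graph of P (3 states):
  s0 = rec X. a.(0\{a}\{b} + b.b.X) :: ··a··> s1
  s1 = 0\{a}\{b} + b.b.(rec X. a.(0\{a}\{b} + b.b.X)) :: ··b··> s2
  s2 = b.(rec X. a.(0\{a}\{b} + b.b.X)) :: ··b··> s0
Reachable graph of Q (3 states):
  t0 = rec X. a.(0\{a}\{b} + a.b.X) :: ··a··> t1
  t1 = 0\{a}\{b} + a.b.(rec X. a.(0\{a}\{b} + a.b.X)) :: ··a··> t2
  t2 = b.(rec X. a.(0\{a}\{b} + a.b.X)) :: ··b··> t0
Coarsest stable partition (strong bisimilarity classes):
  B0 = {s0}
  B1 = {s1}
  B2 = {s2}
  B3 = {t0}
  B4 = {t1}
  B5 = {t2}
s0 ∈ B0, t0 ∈ B3 → different blocks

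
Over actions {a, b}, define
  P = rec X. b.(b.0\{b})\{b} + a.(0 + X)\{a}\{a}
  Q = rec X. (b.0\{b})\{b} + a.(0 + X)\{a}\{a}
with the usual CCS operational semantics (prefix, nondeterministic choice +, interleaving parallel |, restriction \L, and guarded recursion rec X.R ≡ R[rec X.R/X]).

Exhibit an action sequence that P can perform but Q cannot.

b

Reachable graph of P (4 states):
  p0 = rec X. b.(b.0\{b})\{b} + a.(0 + X)\{a}\{a} :: =a=> p1, =b=> p2
  p1 = (0 + (rec X. b.(b.0\{b})\{b} + a.(0 + X)\{a}\{a}))\{a}\{a} :: =b=> p3
  p2 = (b.0\{b})\{b} :: stopped
  p3 = (b.0\{b})\{b}\{a}\{a} :: stopped
Reachable graph of Q (2 states):
  q0 = rec X. (b.0\{b})\{b} + a.(0 + X)\{a}\{a} :: =a=> q1
  q1 = (0 + (rec X. (b.0\{b})\{b} + a.(0 + X)\{a}\{a}))\{a}\{a} :: stopped
Run σ = ⟨b⟩ on P: start {p0}
  [1] b ⇒ {p2}
  — P admits the full trace.
Run σ = ⟨b⟩ on Q: start {q0}
  [1] b ⇒ ∅  — Q cannot continue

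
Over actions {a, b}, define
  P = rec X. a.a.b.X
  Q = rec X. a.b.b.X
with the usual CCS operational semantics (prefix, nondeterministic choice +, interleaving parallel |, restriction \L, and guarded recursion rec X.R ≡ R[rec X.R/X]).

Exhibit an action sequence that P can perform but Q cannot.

LTS(P): 3 reachable states
  s0 = rec X. a.a.b.X ⊢ =a=> s1
  s1 = a.b.(rec X. a.a.b.X) ⊢ =a=> s2
  s2 = b.(rec X. a.a.b.X) ⊢ =b=> s0
LTS(Q): 3 reachable states
  t0 = rec X. a.b.b.X ⊢ =a=> t1
  t1 = b.b.(rec X. a.b.b.X) ⊢ =b=> t2
  t2 = b.(rec X. a.b.b.X) ⊢ =b=> t0
Executing aa from P (initial set {s0}):
  after a @ step 1: {s1}
  after a @ step 2: {s2}
  ✓ P
Executing aa from Q (initial set {t0}):
  after a @ step 1: {t1}
  after a @ step 2: ∅  — Q cannot continue

aa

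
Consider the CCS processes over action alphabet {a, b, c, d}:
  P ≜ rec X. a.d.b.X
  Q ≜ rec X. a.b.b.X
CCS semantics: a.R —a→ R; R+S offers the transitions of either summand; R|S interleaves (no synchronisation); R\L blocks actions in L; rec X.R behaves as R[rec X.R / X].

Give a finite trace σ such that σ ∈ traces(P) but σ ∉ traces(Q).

ad

P's transition system — 3 states:
  s0 = rec X. a.d.b.X ⊢ =a=> s1
  s1 = d.b.(rec X. a.d.b.X) ⊢ =d=> s2
  s2 = b.(rec X. a.d.b.X) ⊢ =b=> s0
Q's transition system — 3 states:
  t0 = rec X. a.b.b.X ⊢ =a=> t1
  t1 = b.b.(rec X. a.b.b.X) ⊢ =b=> t2
  t2 = b.(rec X. a.b.b.X) ⊢ =b=> t0
Executing ad from P (initial set {s0}):
  step 1 (a): {s1}
  step 2 (d): {s2}
  ✓ P
Executing ad from Q (initial set {t0}):
  step 1 (a): {t1}
  step 2 (d): no successor for Q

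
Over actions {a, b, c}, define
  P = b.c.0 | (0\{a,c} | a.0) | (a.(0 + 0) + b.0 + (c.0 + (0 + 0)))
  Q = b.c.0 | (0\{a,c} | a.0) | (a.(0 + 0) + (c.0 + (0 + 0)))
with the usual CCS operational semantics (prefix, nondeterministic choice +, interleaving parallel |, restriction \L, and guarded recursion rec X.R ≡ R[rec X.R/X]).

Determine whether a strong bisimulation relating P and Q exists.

NO

P's transition system — 18 states:
  s0 = b.c.0 | (0\{a,c} | a.0) | (a.(0 + 0) + b.0 + (c.0 + (0 + 0))) :: —a→ s1, —a→ s2, —b→ s3, —b→ s4, —c→ s3
  s1 = b.c.0 | (0\{a,c} | 0) | (a.(0 + 0) + b.0 + (c.0 + (0 + 0))) :: —a→ s5, —b→ s6, —b→ s7, —c→ s6
  s2 = b.c.0 | (0\{a,c} | a.0) | (0 + 0) :: —a→ s5, —b→ s8
  s3 = b.c.0 | (0\{a,c} | a.0) | 0 :: —a→ s6, —b→ s9
  s4 = c.0 | (0\{a,c} | a.0) | (a.(0 + 0) + b.0 + (c.0 + (0 + 0))) :: —a→ s7, —a→ s8, —b→ s9, —c→ s10, —c→ s9
  s5 = b.c.0 | (0\{a,c} | 0) | (0 + 0) :: —b→ s11
  s6 = b.c.0 | (0\{a,c} | 0) | 0 :: —b→ s12
  s7 = c.0 | (0\{a,c} | 0) | (a.(0 + 0) + b.0 + (c.0 + (0 + 0))) :: —a→ s11, —b→ s12, —c→ s12, —c→ s13
  s8 = c.0 | (0\{a,c} | a.0) | (0 + 0) :: —a→ s11, —c→ s14
  s9 = c.0 | (0\{a,c} | a.0) | 0 :: —a→ s12, —c→ s15
  s10 = 0 | (0\{a,c} | a.0) | (a.(0 + 0) + b.0 + (c.0 + (0 + 0))) :: —a→ s13, —a→ s14, —b→ s15, —c→ s15
  s11 = c.0 | (0\{a,c} | 0) | (0 + 0) :: —c→ s16
  s12 = c.0 | (0\{a,c} | 0) | 0 :: —c→ s17
  s13 = 0 | (0\{a,c} | 0) | (a.(0 + 0) + b.0 + (c.0 + (0 + 0))) :: —a→ s16, —b→ s17, —c→ s17
  s14 = 0 | (0\{a,c} | a.0) | (0 + 0) :: —a→ s16
  s15 = 0 | (0\{a,c} | a.0) | 0 :: —a→ s17
  s16 = 0 | (0\{a,c} | 0) | (0 + 0) :: stopped
  s17 = 0 | (0\{a,c} | 0) | 0 :: stopped
Q's transition system — 18 states:
  t0 = b.c.0 | (0\{a,c} | a.0) | (a.(0 + 0) + (c.0 + (0 + 0))) :: —a→ t1, —a→ t2, —b→ t3, —c→ t4
  t1 = b.c.0 | (0\{a,c} | 0) | (a.(0 + 0) + (c.0 + (0 + 0))) :: —a→ t5, —b→ t6, —c→ t7
  t2 = b.c.0 | (0\{a,c} | a.0) | (0 + 0) :: —a→ t5, —b→ t8
  t3 = c.0 | (0\{a,c} | a.0) | (a.(0 + 0) + (c.0 + (0 + 0))) :: —a→ t6, —a→ t8, —c→ t10, —c→ t9
  t4 = b.c.0 | (0\{a,c} | a.0) | 0 :: —a→ t7, —b→ t10
  t5 = b.c.0 | (0\{a,c} | 0) | (0 + 0) :: —b→ t11
  t6 = c.0 | (0\{a,c} | 0) | (a.(0 + 0) + (c.0 + (0 + 0))) :: —a→ t11, —c→ t12, —c→ t13
  t7 = b.c.0 | (0\{a,c} | 0) | 0 :: —b→ t13
  t8 = c.0 | (0\{a,c} | a.0) | (0 + 0) :: —a→ t11, —c→ t14
  t9 = 0 | (0\{a,c} | a.0) | (a.(0 + 0) + (c.0 + (0 + 0))) :: —a→ t12, —a→ t14, —c→ t15
  t10 = c.0 | (0\{a,c} | a.0) | 0 :: —a→ t13, —c→ t15
  t11 = c.0 | (0\{a,c} | 0) | (0 + 0) :: —c→ t16
  t12 = 0 | (0\{a,c} | 0) | (a.(0 + 0) + (c.0 + (0 + 0))) :: —a→ t16, —c→ t17
  t13 = c.0 | (0\{a,c} | 0) | 0 :: —c→ t17
  t14 = 0 | (0\{a,c} | a.0) | (0 + 0) :: —a→ t16
  t15 = 0 | (0\{a,c} | a.0) | 0 :: —a→ t17
  t16 = 0 | (0\{a,c} | 0) | (0 + 0) :: stopped
  t17 = 0 | (0\{a,c} | 0) | 0 :: stopped
Bisimilarity quotient blocks:
  B0 = {s0}
  B1 = {s4}
  B2 = {s10}
  B3 = {s13}
  B4 = {s16, s17, t16, t17}
  B5 = {s14, s15, t14, t15}
  B6 = {s7}
  B7 = {s11, s12, t11, t13}
  B8 = {s8, s9, t10, t8}
  B9 = {s2, s3, t2, t4}
  B10 = {s5, s6, t5, t7}
  B11 = {s1}
  B12 = {t0}
  B13 = {t3}
  B14 = {t9}
  B15 = {t12}
  B16 = {t6}
  B17 = {t1}
s0 ∈ B0, t0 ∈ B12 → different blocks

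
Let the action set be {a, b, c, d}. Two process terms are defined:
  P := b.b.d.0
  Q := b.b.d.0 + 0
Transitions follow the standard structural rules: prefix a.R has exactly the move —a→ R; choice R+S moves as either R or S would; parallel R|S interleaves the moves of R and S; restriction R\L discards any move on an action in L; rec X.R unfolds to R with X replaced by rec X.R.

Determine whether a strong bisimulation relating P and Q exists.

Reachable graph of P (4 states):
  s0 = b.b.d.0 | -b-> s1
  s1 = b.d.0 | -b-> s2
  s2 = d.0 | -d-> s3
  s3 = 0 | deadlocked
Reachable graph of Q (4 states):
  t0 = b.b.d.0 + 0 | -b-> t1
  t1 = b.d.0 | -b-> t2
  t2 = d.0 | -d-> t3
  t3 = 0 | deadlocked
Bisimilarity quotient blocks:
  B0 = {s0, t0}
  B1 = {s1, t1}
  B2 = {s2, t2}
  B3 = {s3, t3}
s0 ∈ B0, t0 ∈ B0 → same block

P ~ Q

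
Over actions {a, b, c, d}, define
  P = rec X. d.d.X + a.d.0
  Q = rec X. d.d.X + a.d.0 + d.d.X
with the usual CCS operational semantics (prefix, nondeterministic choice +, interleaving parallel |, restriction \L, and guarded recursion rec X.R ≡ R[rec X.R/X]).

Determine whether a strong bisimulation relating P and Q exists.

P's transition system — 4 states:
  m0 = rec X. d.d.X + a.d.0 ⊢ -a-> m1, -d-> m2
  m1 = d.0 ⊢ -d-> m3
  m2 = d.(rec X. d.d.X + a.d.0) ⊢ -d-> m0
  m3 = 0 ⊢ deadlocked
Q's transition system — 4 states:
  n0 = rec X. d.d.X + a.d.0 + d.d.X ⊢ -a-> n1, -d-> n2
  n1 = d.0 ⊢ -d-> n3
  n2 = d.(rec X. d.d.X + a.d.0 + d.d.X) ⊢ -d-> n0
  n3 = 0 ⊢ deadlocked
Bisimilarity quotient blocks:
  B0 = {m0, n0}
  B1 = {m2, n2}
  B2 = {m1, n1}
  B3 = {m3, n3}
m0 ∈ B0, n0 ∈ B0 → same block

P ~ Q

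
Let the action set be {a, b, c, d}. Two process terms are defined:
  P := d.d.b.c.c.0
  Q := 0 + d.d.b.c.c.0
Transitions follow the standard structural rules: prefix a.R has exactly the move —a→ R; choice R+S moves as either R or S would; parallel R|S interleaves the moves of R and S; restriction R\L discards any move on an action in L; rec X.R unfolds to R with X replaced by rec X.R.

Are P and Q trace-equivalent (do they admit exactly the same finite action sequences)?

Reachable graph of P (6 states):
  p0 = d.d.b.c.c.0 has moves --d--▸ p1
  p1 = d.b.c.c.0 has moves --d--▸ p2
  p2 = b.c.c.0 has moves --b--▸ p3
  p3 = c.c.0 has moves --c--▸ p4
  p4 = c.0 has moves --c--▸ p5
  p5 = 0 has moves deadlocked
Reachable graph of Q (6 states):
  q0 = 0 + d.d.b.c.c.0 has moves --d--▸ q1
  q1 = d.b.c.c.0 has moves --d--▸ q2
  q2 = b.c.c.0 has moves --b--▸ q3
  q3 = c.c.0 has moves --c--▸ q4
  q4 = c.0 has moves --c--▸ q5
  q5 = 0 has moves deadlocked
Coarsest stable partition (strong bisimilarity classes):
  B0 = {p0, q0}
  B1 = {p1, q1}
  B2 = {p2, q2}
  B3 = {p3, q3}
  B4 = {p4, q4}
  B5 = {p5, q5}
p0 ∈ B0, q0 ∈ B0 → same block
Bisimilar ⇒ trace-equivalent.

YES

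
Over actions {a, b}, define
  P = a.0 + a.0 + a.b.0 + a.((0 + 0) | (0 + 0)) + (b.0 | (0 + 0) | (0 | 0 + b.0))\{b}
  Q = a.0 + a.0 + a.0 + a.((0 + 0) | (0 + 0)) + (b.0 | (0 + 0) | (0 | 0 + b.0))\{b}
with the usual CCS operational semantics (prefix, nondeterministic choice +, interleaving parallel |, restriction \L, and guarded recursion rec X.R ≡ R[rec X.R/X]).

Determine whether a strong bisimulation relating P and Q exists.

P's transition system — 4 states:
  m0 = a.0 + a.0 + a.b.0 + a.((0 + 0) | (0 + 0)) + (b.0 | (0 + 0) | (0 | 0 + b.0))\{b} ⊢ ··a··> m1, ··a··> m2, ··a··> m3
  m1 = (0 + 0) | (0 + 0) ⊢ (no moves)
  m2 = 0 ⊢ (no moves)
  m3 = b.0 ⊢ ··b··> m2
Q's transition system — 3 states:
  n0 = a.0 + a.0 + a.0 + a.((0 + 0) | (0 + 0)) + (b.0 | (0 + 0) | (0 | 0 + b.0))\{b} ⊢ ··a··> n1, ··a··> n2
  n1 = (0 + 0) | (0 + 0) ⊢ (no moves)
  n2 = 0 ⊢ (no moves)
Coarsest stable partition (strong bisimilarity classes):
  B0 = {m0}
  B1 = {m1, m2, n1, n2}
  B2 = {m3}
  B3 = {n0}
m0 ∈ B0, n0 ∈ B3 → different blocks

P ≁ Q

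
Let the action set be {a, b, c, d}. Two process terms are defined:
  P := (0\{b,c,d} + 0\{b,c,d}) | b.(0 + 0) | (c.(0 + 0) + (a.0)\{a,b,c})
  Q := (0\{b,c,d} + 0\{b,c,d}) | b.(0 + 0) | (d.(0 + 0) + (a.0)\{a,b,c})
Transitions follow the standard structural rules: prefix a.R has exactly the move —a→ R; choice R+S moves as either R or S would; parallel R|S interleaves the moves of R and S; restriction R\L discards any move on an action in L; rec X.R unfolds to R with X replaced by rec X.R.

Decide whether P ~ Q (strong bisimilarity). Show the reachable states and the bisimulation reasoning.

P's transition system — 4 states:
  s0 = (0\{b,c,d} + 0\{b,c,d}) | b.(0 + 0) | (c.(0 + 0) + (a.0)\{a,b,c}) → -b-> s1, -c-> s2
  s1 = (0\{b,c,d} + 0\{b,c,d}) | (0 + 0) | (c.(0 + 0) + (a.0)\{a,b,c}) → -c-> s3
  s2 = (0\{b,c,d} + 0\{b,c,d}) | b.(0 + 0) | (0 + 0) → -b-> s3
  s3 = (0\{b,c,d} + 0\{b,c,d}) | (0 + 0) | (0 + 0) → deadlocked
Q's transition system — 4 states:
  t0 = (0\{b,c,d} + 0\{b,c,d}) | b.(0 + 0) | (d.(0 + 0) + (a.0)\{a,b,c}) → -b-> t1, -d-> t2
  t1 = (0\{b,c,d} + 0\{b,c,d}) | (0 + 0) | (d.(0 + 0) + (a.0)\{a,b,c}) → -d-> t3
  t2 = (0\{b,c,d} + 0\{b,c,d}) | b.(0 + 0) | (0 + 0) → -b-> t3
  t3 = (0\{b,c,d} + 0\{b,c,d}) | (0 + 0) | (0 + 0) → deadlocked
Bisimilarity quotient blocks:
  B0 = {s0}
  B1 = {s2, t2}
  B2 = {s3, t3}
  B3 = {s1}
  B4 = {t0}
  B5 = {t1}
s0 ∈ B0, t0 ∈ B4 → different blocks

not bisimilar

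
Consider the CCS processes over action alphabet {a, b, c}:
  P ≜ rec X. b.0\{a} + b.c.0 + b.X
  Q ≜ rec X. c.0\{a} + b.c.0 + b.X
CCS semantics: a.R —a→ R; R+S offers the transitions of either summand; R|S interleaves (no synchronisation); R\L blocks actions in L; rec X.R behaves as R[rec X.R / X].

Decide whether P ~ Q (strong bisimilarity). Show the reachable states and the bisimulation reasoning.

Reachable graph of P (4 states):
  m0 = rec X. b.0\{a} + b.c.0 + b.X :: --b--▸ m0, --b--▸ m1, --b--▸ m2
  m1 = 0\{a} :: ·
  m2 = c.0 :: --c--▸ m3
  m3 = 0 :: ·
Reachable graph of Q (4 states):
  n0 = rec X. c.0\{a} + b.c.0 + b.X :: --b--▸ n0, --b--▸ n1, --c--▸ n2
  n1 = c.0 :: --c--▸ n3
  n2 = 0\{a} :: ·
  n3 = 0 :: ·
Coarsest stable partition (strong bisimilarity classes):
  B0 = {m0}
  B1 = {m1, m3, n2, n3}
  B2 = {m2, n1}
  B3 = {n0}
m0 ∈ B0, n0 ∈ B3 → different blocks

NO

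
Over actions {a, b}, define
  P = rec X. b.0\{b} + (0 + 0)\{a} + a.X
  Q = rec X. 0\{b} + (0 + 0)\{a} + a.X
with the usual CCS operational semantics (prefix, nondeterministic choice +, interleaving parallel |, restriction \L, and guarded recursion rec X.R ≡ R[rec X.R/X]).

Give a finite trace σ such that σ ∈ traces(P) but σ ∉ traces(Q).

b

Reachable graph of P (2 states):
  u0 = rec X. b.0\{b} + (0 + 0)\{a} + a.X :: --a--▸ u0, --b--▸ u1
  u1 = 0\{b} :: stopped
Reachable graph of Q (1 states):
  v0 = rec X. 0\{b} + (0 + 0)\{a} + a.X :: --a--▸ v0
Trace ⟨b⟩ through P, begin at {u0}:
  step 1 (b): {u1}
  P completes σ.
Trace ⟨b⟩ through Q, begin at {v0}:
  step 1 (b): no successor for Q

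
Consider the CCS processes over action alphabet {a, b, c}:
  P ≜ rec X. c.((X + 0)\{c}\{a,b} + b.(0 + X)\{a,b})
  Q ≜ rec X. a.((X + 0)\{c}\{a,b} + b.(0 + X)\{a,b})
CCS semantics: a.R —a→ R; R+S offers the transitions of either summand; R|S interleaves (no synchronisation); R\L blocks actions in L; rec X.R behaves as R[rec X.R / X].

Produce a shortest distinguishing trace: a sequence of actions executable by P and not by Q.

P's transition system — 4 states:
  p0 = rec X. c.((X + 0)\{c}\{a,b} + b.(0 + X)\{a,b}) has moves --c--▸ p1
  p1 = ((rec X. c.((X + 0)\{c}\{a,b} + b.(0 + X)\{a,b})) + 0)\{c}\{a,b} + b.(0 + (rec X. c.((X + 0)\{c}\{a,b} + b.(0 + X)\{a,b})))\{a,b} has moves --b--▸ p2
  p2 = (0 + (rec X. c.((X + 0)\{c}\{a,b} + b.(0 + X)\{a,b})))\{a,b} has moves --c--▸ p3
  p3 = (((rec X. c.((X + 0)\{c}\{a,b} + b.(0 + X)\{a,b})) + 0)\{c}\{a,b} + b.(0 + (rec X. c.((X + 0)\{c}\{a,b} + b.(0 + X)\{a,b})))\{a,b})\{a,b} has moves ·
Q's transition system — 3 states:
  q0 = rec X. a.((X + 0)\{c}\{a,b} + b.(0 + X)\{a,b}) has moves --a--▸ q1
  q1 = ((rec X. a.((X + 0)\{c}\{a,b} + b.(0 + X)\{a,b})) + 0)\{c}\{a,b} + b.(0 + (rec X. a.((X + 0)\{c}\{a,b} + b.(0 + X)\{a,b})))\{a,b} has moves --b--▸ q2
  q2 = (0 + (rec X. a.((X + 0)\{c}\{a,b} + b.(0 + X)\{a,b})))\{a,b} has moves ·
Trace ⟨c⟩ through P, begin at {p0}:
  [1] c ⇒ {p1}
  — P admits the full trace.
Trace ⟨c⟩ through Q, begin at {q0}:
  [1] c ⇒ ∅  — Q cannot continue

c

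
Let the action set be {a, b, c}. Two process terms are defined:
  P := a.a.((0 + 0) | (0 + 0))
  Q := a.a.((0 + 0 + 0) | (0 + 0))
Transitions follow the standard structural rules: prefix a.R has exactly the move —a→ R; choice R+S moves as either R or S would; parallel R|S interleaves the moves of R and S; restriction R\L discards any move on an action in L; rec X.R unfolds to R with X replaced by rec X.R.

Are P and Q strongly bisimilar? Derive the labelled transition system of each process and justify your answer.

P's transition system — 3 states:
  s0 = a.a.((0 + 0) | (0 + 0)) | -a-> s1
  s1 = a.((0 + 0) | (0 + 0)) | -a-> s2
  s2 = (0 + 0) | (0 + 0) | ∅
Q's transition system — 3 states:
  t0 = a.a.((0 + 0 + 0) | (0 + 0)) | -a-> t1
  t1 = a.((0 + 0 + 0) | (0 + 0)) | -a-> t2
  t2 = (0 + 0 + 0) | (0 + 0) | ∅
Coarsest stable partition (strong bisimilarity classes):
  B0 = {s0, t0}
  B1 = {s1, t1}
  B2 = {s2, t2}
s0 ∈ B0, t0 ∈ B0 → same block

P ~ Q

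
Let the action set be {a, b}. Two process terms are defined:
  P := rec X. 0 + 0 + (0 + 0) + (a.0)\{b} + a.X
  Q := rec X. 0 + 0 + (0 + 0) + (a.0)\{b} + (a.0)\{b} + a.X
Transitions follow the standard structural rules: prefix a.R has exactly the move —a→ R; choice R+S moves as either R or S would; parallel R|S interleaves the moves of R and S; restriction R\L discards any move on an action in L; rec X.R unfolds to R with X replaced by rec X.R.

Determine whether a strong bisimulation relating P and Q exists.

Reachable graph of P (2 states):
  m0 = rec X. 0 + 0 + (0 + 0) + (a.0)\{b} + a.X :: ··a··> m0, ··a··> m1
  m1 = 0\{b} :: ·
Reachable graph of Q (2 states):
  n0 = rec X. 0 + 0 + (0 + 0) + (a.0)\{b} + (a.0)\{b} + a.X :: ··a··> n0, ··a··> n1
  n1 = 0\{b} :: ·
Coarsest stable partition (strong bisimilarity classes):
  B0 = {m0, n0}
  B1 = {m1, n1}
m0 ∈ B0, n0 ∈ B0 → same block

P ~ Q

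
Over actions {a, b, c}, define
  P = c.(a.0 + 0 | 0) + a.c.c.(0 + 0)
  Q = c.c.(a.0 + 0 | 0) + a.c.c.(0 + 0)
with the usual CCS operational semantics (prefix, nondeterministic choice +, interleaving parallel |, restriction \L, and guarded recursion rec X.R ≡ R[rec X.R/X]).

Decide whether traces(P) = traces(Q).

P's transition system — 6 states:
  u0 = c.(a.0 + 0 | 0) + a.c.c.(0 + 0) ⊢ ··a··> u1, ··c··> u2
  u1 = c.c.(0 + 0) ⊢ ··c··> u3
  u2 = a.0 + 0 | 0 ⊢ ··a··> u4
  u3 = c.(0 + 0) ⊢ ··c··> u5
  u4 = 0 ⊢ ∅
  u5 = 0 + 0 ⊢ ∅
Q's transition system — 7 states:
  v0 = c.c.(a.0 + 0 | 0) + a.c.c.(0 + 0) ⊢ ··a··> v1, ··c··> v2
  v1 = c.c.(0 + 0) ⊢ ··c··> v3
  v2 = c.(a.0 + 0 | 0) ⊢ ··c··> v4
  v3 = c.(0 + 0) ⊢ ··c··> v5
  v4 = a.0 + 0 | 0 ⊢ ··a··> v6
  v5 = 0 + 0 ⊢ ∅
  v6 = 0 ⊢ ∅
Run σ = ⟨ca⟩ on P: start {u0}
  step 1 (c): {u2}
  step 2 (a): {u4}
  P completes σ.
Run σ = ⟨ca⟩ on Q: start {v0}
  step 1 (c): {v2}
  step 2 (a): ∅ (Q stuck)

traces(P) ≠ traces(Q) — witness ⟨ca⟩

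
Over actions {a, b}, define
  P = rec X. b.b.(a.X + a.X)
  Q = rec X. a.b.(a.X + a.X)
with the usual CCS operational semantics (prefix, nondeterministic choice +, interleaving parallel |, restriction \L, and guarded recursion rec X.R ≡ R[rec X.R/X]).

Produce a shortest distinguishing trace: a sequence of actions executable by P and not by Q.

P's transition system — 3 states:
  s0 = rec X. b.b.(a.X + a.X) → =b=> s1
  s1 = b.(a.(rec X. b.b.(a.X + a.X)) + a.(rec X. b.b.(a.X + a.X))) → =b=> s2
  s2 = a.(rec X. b.b.(a.X + a.X)) + a.(rec X. b.b.(a.X + a.X)) → =a=> s0
Q's transition system — 3 states:
  t0 = rec X. a.b.(a.X + a.X) → =a=> t1
  t1 = b.(a.(rec X. a.b.(a.X + a.X)) + a.(rec X. a.b.(a.X + a.X))) → =b=> t2
  t2 = a.(rec X. a.b.(a.X + a.X)) + a.(rec X. a.b.(a.X + a.X)) → =a=> t0
Run σ = ⟨b⟩ on P: start {s0}
  after b @ step 1: {s1}
  ✓ P
Run σ = ⟨b⟩ on Q: start {t0}
  after b @ step 1: ∅  — Q cannot continue

b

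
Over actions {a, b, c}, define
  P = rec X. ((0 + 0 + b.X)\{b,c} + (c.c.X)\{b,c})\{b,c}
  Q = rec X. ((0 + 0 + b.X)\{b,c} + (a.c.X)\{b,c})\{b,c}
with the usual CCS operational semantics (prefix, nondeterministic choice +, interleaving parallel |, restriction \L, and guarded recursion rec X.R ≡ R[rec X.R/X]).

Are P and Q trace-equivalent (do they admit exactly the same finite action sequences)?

traces(P) ≠ traces(Q) — witness ⟨a⟩

P's transition system — 1 states:
  p0 = rec X. ((0 + 0 + b.X)\{b,c} + (c.c.X)\{b,c})\{b,c} → (no moves)
Q's transition system — 2 states:
  q0 = rec X. ((0 + 0 + b.X)\{b,c} + (a.c.X)\{b,c})\{b,c} → =a=> q1
  q1 = (c.(rec X. ((0 + 0 + b.X)\{b,c} + (a.c.X)\{b,c})\{b,c}))\{b,c}\{b,c} → (no moves)
Executing a from Q (initial set {q0}):
  after a @ step 1: {q1}
  Q completes σ.
Executing a from P (initial set {p0}):
  after a @ step 1: ∅ (P stuck)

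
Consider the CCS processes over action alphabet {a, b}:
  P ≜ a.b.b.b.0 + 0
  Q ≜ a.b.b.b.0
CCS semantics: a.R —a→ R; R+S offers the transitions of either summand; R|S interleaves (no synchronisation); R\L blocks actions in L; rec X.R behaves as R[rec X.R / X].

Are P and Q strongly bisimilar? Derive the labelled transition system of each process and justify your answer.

bisimilar

Reachable graph of P (5 states):
  u0 = a.b.b.b.0 + 0 has moves =a=> u1
  u1 = b.b.b.0 has moves =b=> u2
  u2 = b.b.0 has moves =b=> u3
  u3 = b.0 has moves =b=> u4
  u4 = 0 has moves (no moves)
Reachable graph of Q (5 states):
  v0 = a.b.b.b.0 has moves =a=> v1
  v1 = b.b.b.0 has moves =b=> v2
  v2 = b.b.0 has moves =b=> v3
  v3 = b.0 has moves =b=> v4
  v4 = 0 has moves (no moves)
Bisimilarity quotient blocks:
  B0 = {u0, v0}
  B1 = {u1, v1}
  B2 = {u2, v2}
  B3 = {u3, v3}
  B4 = {u4, v4}
u0 ∈ B0, v0 ∈ B0 → same block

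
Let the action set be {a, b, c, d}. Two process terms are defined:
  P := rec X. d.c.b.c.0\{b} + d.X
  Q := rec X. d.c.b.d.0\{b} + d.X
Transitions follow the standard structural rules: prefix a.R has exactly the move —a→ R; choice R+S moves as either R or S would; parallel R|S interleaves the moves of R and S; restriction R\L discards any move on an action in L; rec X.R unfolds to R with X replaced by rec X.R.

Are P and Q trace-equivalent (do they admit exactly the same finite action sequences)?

traces(P) ≠ traces(Q) — witness ⟨dcbc⟩

Reachable graph of P (5 states):
  m0 = rec X. d.c.b.c.0\{b} + d.X ⊢ --d--▸ m0, --d--▸ m1
  m1 = c.b.c.0\{b} ⊢ --c--▸ m2
  m2 = b.c.0\{b} ⊢ --b--▸ m3
  m3 = c.0\{b} ⊢ --c--▸ m4
  m4 = 0\{b} ⊢ deadlocked
Reachable graph of Q (5 states):
  n0 = rec X. d.c.b.d.0\{b} + d.X ⊢ --d--▸ n0, --d--▸ n1
  n1 = c.b.d.0\{b} ⊢ --c--▸ n2
  n2 = b.d.0\{b} ⊢ --b--▸ n3
  n3 = d.0\{b} ⊢ --d--▸ n4
  n4 = 0\{b} ⊢ deadlocked
Trace ⟨dcbc⟩ through P, begin at {m0}:
  after d @ step 1: {m0, m1}
  after c @ step 2: {m2}
  after b @ step 3: {m3}
  after c @ step 4: {m4}
  P completes σ.
Trace ⟨dcbc⟩ through Q, begin at {n0}:
  after d @ step 1: {n0, n1}
  after c @ step 2: {n2}
  after b @ step 3: {n3}
  after c @ step 4: no successor for Q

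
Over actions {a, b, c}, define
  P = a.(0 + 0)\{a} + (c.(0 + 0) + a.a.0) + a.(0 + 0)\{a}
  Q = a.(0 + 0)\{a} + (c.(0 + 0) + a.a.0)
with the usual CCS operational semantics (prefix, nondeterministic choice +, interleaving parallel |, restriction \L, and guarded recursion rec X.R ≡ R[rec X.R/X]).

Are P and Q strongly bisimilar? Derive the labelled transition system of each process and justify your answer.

Reachable graph of P (5 states):
  s0 = a.(0 + 0)\{a} + (c.(0 + 0) + a.a.0) + a.(0 + 0)\{a} ⊢ -a-> s1, -a-> s2, -c-> s3
  s1 = (0 + 0)\{a} ⊢ stopped
  s2 = a.0 ⊢ -a-> s4
  s3 = 0 + 0 ⊢ stopped
  s4 = 0 ⊢ stopped
Reachable graph of Q (5 states):
  t0 = a.(0 + 0)\{a} + (c.(0 + 0) + a.a.0) ⊢ -a-> t1, -a-> t2, -c-> t3
  t1 = (0 + 0)\{a} ⊢ stopped
  t2 = a.0 ⊢ -a-> t4
  t3 = 0 + 0 ⊢ stopped
  t4 = 0 ⊢ stopped
Partition-refinement fixed point:
  B0 = {s0, t0}
  B1 = {s1, s3, s4, t1, t3, t4}
  B2 = {s2, t2}
s0 ∈ B0, t0 ∈ B0 → same block

P ~ Q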